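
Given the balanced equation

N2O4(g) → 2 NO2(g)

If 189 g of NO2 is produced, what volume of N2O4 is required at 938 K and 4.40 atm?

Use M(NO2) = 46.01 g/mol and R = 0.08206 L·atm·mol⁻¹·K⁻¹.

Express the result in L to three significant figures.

n(NO2) = 189.0 / 46.01 = 4.108 mol
n(N2O4) = (1/2) × 4.108 = 2.054 mol
V = nRT/P = 2.054 × 0.08206 × 938 / 4.40 = 35.93 L

35.9 L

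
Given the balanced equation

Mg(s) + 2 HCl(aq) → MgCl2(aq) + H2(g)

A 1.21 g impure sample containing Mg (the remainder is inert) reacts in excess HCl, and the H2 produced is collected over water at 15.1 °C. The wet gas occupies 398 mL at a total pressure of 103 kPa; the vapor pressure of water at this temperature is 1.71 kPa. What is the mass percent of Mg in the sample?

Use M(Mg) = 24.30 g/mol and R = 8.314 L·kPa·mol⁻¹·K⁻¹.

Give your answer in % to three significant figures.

33.8 %

P(H2) = 103 − 1.71 = 101.3 kPa
n(H2) = PV/RT = (101.3 × 0.3980) / (8.314 × 288.25) = 0.01682 mol
n(Mg) = (1/1) × 0.01682 = 0.01682 mol
m(Mg) = 0.01682 × 24.30 = 0.4087 g
%Mg = 0.4087 / 1.21 × 100 = 33.78%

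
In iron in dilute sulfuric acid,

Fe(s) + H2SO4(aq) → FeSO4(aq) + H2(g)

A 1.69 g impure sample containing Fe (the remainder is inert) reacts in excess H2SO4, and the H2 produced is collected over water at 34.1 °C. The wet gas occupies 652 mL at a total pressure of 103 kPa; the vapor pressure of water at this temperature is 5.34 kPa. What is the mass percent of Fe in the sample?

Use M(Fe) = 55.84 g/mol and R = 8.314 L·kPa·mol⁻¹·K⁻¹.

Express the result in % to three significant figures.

P(H2) = 103 − 5.34 = 97.66 kPa
n(H2) = PV/RT = (97.66 × 0.6520) / (8.314 × 307.25) = 0.02493 mol
n(Fe) = (1/1) × 0.02493 = 0.02493 mol
m(Fe) = 0.02493 × 55.84 = 1.392 g
%Fe = 1.392 / 1.69 × 100 = 82.37%

82.4 %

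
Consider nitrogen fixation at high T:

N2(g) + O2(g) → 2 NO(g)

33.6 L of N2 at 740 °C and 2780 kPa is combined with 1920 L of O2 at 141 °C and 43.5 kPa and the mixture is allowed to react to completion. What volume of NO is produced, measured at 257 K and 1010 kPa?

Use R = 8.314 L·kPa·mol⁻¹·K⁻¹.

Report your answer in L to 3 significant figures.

n(N2) = PV/RT = (2780 × 33.6) / (8.314 × 1013.15) = 11.09 mol
n(O2) = PV/RT = (43.5 × 1920) / (8.314 × 414.15) = 24.26 mol
For 11.09 mol N2, stoichiometry requires (1/1) × 11.09 = 11.09 mol O2; 24.26 mol is available, so N2 is limiting.
n(NO) = (2/1) × 11.09 = 22.18 mol
V(NO) = nRT/P = 22.18 × 8.314 × 257 / 1010 = 46.92 L

46.9 L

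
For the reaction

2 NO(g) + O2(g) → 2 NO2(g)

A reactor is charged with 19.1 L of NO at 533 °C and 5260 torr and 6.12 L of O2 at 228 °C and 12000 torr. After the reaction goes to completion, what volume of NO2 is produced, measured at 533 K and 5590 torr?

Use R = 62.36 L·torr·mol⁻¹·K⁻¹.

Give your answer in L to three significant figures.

11.9 L

n(NO) = PV/RT = (5260 × 19.1) / (62.36 × 806.15) = 1.998 mol
n(O2) = PV/RT = (12000 × 6.12) / (62.36 × 501.15) = 2.350 mol
For 1.998 mol NO, stoichiometry requires (1/2) × 1.998 = 0.9990 mol O2; 2.350 mol is available, so NO is limiting.
n(NO2) = (2/2) × 1.998 = 1.998 mol
V(NO2) = nRT/P = 1.998 × 62.36 × 533 / 5590 = 11.88 L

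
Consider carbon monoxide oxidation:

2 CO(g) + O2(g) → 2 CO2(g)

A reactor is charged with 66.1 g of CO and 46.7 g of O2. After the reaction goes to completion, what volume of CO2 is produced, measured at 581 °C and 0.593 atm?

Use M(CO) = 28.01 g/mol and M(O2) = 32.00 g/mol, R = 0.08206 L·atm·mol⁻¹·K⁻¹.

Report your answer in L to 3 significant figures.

n(CO) = 66.1 / 28.01 = 2.360 mol
n(O2) = 46.7 / 32.00 = 1.459 mol
For 2.360 mol CO, stoichiometry requires (1/2) × 2.360 = 1.180 mol O2; 1.459 mol is available, so CO is limiting.
n(CO2) = (2/2) × 2.360 = 2.360 mol
V(CO2) = nRT/P = 2.360 × 0.08206 × 854.15 / 0.593 = 278.9 L

279 L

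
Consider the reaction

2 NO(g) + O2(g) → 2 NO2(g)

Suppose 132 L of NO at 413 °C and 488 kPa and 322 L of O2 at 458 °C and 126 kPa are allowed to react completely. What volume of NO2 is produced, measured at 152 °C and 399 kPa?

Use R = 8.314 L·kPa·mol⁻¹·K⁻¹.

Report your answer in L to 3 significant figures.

100 L

n(NO) = PV/RT = (488 × 132) / (8.314 × 686.15) = 11.29 mol
n(O2) = PV/RT = (126 × 322) / (8.314 × 731.15) = 6.674 mol
For 11.29 mol NO, stoichiometry requires (1/2) × 11.29 = 5.645 mol O2; 6.674 mol is available, so NO is limiting.
n(NO2) = (2/2) × 11.29 = 11.29 mol
V(NO2) = nRT/P = 11.29 × 8.314 × 425.15 / 399 = 100.0 L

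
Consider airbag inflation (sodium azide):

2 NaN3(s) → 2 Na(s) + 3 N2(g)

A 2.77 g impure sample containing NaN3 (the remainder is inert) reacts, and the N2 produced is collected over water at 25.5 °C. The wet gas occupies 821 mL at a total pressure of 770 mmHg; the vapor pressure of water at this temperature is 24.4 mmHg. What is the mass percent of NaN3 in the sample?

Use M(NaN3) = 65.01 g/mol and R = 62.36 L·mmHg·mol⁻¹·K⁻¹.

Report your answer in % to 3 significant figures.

51.4 %

P(N2) = 770 − 24.4 = 745.6 mmHg
n(N2) = PV/RT = (745.6 × 0.8210) / (62.36 × 298.65) = 0.03287 mol
n(NaN3) = (2/3) × 0.03287 = 0.02191 mol
m(NaN3) = 0.02191 × 65.01 = 1.424 g
%NaN3 = 1.424 / 2.77 × 100 = 51.41%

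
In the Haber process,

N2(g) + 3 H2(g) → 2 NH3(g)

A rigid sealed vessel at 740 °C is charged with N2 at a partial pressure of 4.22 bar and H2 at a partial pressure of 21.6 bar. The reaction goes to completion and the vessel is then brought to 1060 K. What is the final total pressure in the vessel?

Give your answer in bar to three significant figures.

At constant V, partial pressures at 740 °C are proportional to moles, so apply stoichiometry directly to pressures.
P(H2) required for 4.22 bar of N2 = (3/1) × 4.22 = 12.66 bar; available 21.6 bar, so N2 is limiting.
P(H2) remaining = 21.6 − (3/1) × 4.22 = 8.940 bar
P(gaseous products) = (2)/1 × 4.22 = 8.440 bar
P_total at 740 °C = 8.940 + 8.440 = 17.38 bar
Scaling to 1060 K: P = 17.38 × 1060/1013.15 = 18.18 bar

18.2 bar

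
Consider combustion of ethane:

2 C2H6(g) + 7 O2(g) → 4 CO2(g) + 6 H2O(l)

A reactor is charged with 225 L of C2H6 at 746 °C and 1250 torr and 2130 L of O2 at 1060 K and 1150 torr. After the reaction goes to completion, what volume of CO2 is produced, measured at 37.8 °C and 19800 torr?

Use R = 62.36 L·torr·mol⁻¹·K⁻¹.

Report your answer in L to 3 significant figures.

n(C2H6) = PV/RT = (1250 × 225) / (62.36 × 1019.15) = 4.425 mol
n(O2) = PV/RT = (1150 × 2130) / (62.36 × 1060) = 37.06 mol
For 4.425 mol C2H6, stoichiometry requires (7/2) × 4.425 = 15.49 mol O2; 37.06 mol is available, so C2H6 is limiting.
n(CO2) = (4/2) × 4.425 = 8.850 mol
V(CO2) = nRT/P = 8.850 × 62.36 × 310.95 / 19800 = 8.667 L

8.67 L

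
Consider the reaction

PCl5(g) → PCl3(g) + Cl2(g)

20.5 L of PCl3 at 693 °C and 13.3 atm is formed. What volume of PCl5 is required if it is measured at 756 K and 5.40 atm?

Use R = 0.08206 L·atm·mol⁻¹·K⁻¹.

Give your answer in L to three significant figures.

39.5 L

n(PCl3) = PV/RT = (13.3 × 20.5) / (0.08206 × 966.15) = 3.439 mol
n(PCl5) = (1/1) × 3.439 = 3.439 mol
V = nRT/P = 3.439 × 0.08206 × 756 / 5.40 = 39.51 L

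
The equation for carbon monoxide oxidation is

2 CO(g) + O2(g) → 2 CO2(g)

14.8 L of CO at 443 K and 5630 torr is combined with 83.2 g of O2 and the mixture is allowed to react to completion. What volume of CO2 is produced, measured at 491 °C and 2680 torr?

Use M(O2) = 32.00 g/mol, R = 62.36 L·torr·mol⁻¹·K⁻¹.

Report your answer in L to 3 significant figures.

53.6 L

n(CO) = PV/RT = (5630 × 14.8) / (62.36 × 443) = 3.016 mol
n(O2) = 83.2 / 32.00 = 2.600 mol
For 3.016 mol CO, stoichiometry requires (1/2) × 3.016 = 1.508 mol O2; 2.600 mol is available, so CO is limiting.
n(CO2) = (2/2) × 3.016 = 3.016 mol
V(CO2) = nRT/P = 3.016 × 62.36 × 764.15 / 2680 = 53.63 L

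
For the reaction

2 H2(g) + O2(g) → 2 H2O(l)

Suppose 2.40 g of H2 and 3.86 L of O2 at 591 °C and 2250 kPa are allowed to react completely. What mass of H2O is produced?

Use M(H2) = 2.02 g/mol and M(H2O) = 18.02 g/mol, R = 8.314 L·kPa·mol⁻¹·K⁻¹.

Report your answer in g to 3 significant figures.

n(H2) = 2.40 / 2.02 = 1.188 mol
n(O2) = PV/RT = (2250 × 3.86) / (8.314 × 864.15) = 1.209 mol
For 1.188 mol H2, stoichiometry requires (1/2) × 1.188 = 0.5940 mol O2; 1.209 mol is available, so H2 is limiting.
n(H2O) = (2/2) × 1.188 = 1.188 mol
m(H2O) = 1.188 × 18.02 = 21.41 g

21.4 g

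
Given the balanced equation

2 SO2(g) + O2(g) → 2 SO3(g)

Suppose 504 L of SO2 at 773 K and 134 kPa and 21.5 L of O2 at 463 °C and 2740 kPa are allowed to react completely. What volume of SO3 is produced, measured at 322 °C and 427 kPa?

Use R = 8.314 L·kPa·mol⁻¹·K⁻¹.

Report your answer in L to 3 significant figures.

122 L

n(SO2) = PV/RT = (134 × 504) / (8.314 × 773) = 10.51 mol
n(O2) = PV/RT = (2740 × 21.5) / (8.314 × 736.15) = 9.625 mol
For 10.51 mol SO2, stoichiometry requires (1/2) × 10.51 = 5.255 mol O2; 9.625 mol is available, so SO2 is limiting.
n(SO3) = (2/2) × 10.51 = 10.51 mol
V(SO3) = nRT/P = 10.51 × 8.314 × 595.15 / 427 = 121.8 L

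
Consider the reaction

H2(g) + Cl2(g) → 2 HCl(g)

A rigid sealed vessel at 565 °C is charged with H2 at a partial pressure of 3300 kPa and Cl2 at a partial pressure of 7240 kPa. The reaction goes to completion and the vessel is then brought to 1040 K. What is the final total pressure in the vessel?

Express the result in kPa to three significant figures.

Because the vessel is rigid and T is held at 565 °C, work the stoichiometry in partial pressures (P_i = n_iRT/V).
P(Cl2) required for 3300 kPa of H2 = (1/1) × 3300 = 3300 kPa; available 7240 kPa, so H2 is limiting.
P(Cl2) remaining = 7240 − (1/1) × 3300 = 3940 kPa
P(gaseous products) = (2)/1 × 3300 = 6600 kPa
P_total at 565 °C = 3940 + 6600 = 10540 kPa
Scaling to 1040 K: P = 10540 × 1040/838.15 = 13080 kPa

13100 kPa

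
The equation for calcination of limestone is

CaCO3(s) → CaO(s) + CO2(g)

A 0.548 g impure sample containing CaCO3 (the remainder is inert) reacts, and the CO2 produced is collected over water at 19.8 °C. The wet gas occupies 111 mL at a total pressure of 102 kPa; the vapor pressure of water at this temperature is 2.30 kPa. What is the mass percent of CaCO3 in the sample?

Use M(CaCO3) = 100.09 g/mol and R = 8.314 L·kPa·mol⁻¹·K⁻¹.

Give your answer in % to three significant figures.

P(CO2) = 102 − 2.30 = 99.70 kPa
n(CO2) = PV/RT = (99.70 × 0.1110) / (8.314 × 292.95) = 0.004544 mol
n(CaCO3) = (1/1) × 0.004544 = 0.004544 mol
m(CaCO3) = 0.004544 × 100.09 = 0.4548 g
%CaCO3 = 0.4548 / 0.548 × 100 = 82.99%

83.0 %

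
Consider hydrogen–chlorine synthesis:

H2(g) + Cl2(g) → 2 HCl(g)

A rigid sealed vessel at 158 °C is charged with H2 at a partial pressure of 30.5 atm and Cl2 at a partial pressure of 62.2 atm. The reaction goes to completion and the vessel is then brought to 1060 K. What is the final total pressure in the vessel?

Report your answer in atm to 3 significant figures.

Because the vessel is rigid and T is held at 158 °C, work the stoichiometry in partial pressures (P_i = n_iRT/V).
P(Cl2) required for 30.5 atm of H2 = (1/1) × 30.5 = 30.50 atm; available 62.2 atm, so H2 is limiting.
P(Cl2) remaining = 62.2 − (1/1) × 30.5 = 31.70 atm
P(gaseous products) = (2)/1 × 30.5 = 61.00 atm
P_total at 158 °C = 31.70 + 61.00 = 92.70 atm
Scaling to 1060 K: P = 92.70 × 1060/431.15 = 227.9 atm

228 atm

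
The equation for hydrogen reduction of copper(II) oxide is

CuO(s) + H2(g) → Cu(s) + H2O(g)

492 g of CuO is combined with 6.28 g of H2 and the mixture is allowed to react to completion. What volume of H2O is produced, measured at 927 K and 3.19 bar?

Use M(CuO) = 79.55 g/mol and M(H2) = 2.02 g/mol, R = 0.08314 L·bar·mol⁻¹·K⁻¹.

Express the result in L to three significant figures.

n(CuO) = 492 / 79.55 = 6.185 mol
n(H2) = 6.28 / 2.02 = 3.109 mol
For 6.185 mol CuO, stoichiometry requires (1/1) × 6.185 = 6.185 mol H2; 3.109 mol is available, so H2 is limiting.
n(H2O) = (1/1) × 3.109 = 3.109 mol
V(H2O) = nRT/P = 3.109 × 0.08314 × 927 / 3.19 = 75.11 L

75.1 L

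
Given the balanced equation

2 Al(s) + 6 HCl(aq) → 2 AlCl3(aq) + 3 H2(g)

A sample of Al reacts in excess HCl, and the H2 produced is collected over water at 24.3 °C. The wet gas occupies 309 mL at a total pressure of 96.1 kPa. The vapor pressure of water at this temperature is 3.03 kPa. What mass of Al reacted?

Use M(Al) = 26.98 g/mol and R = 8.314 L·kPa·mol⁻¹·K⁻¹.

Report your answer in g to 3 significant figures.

0.209 g

P(H2) = 96.1 − 3.03 = 93.07 kPa
n(H2) = PV/RT = (93.07 × 0.3090) / (8.314 × 297.45) = 0.01163 mol
n(Al) = (2/3) × 0.01163 = 0.007753 mol
m(Al) = 0.007753 × 26.98 = 0.2092 g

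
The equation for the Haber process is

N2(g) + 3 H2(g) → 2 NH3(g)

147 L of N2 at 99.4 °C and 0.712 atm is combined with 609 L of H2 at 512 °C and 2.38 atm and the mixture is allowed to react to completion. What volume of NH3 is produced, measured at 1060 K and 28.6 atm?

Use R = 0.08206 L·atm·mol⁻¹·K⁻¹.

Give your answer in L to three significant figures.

20.8 L

n(N2) = PV/RT = (0.712 × 147) / (0.08206 × 372.55) = 3.424 mol
n(H2) = PV/RT = (2.38 × 609) / (0.08206 × 785.15) = 22.50 mol
For 3.424 mol N2, stoichiometry requires (3/1) × 3.424 = 10.27 mol H2; 22.50 mol is available, so N2 is limiting.
n(NH3) = (2/1) × 3.424 = 6.848 mol
V(NH3) = nRT/P = 6.848 × 0.08206 × 1060 / 28.6 = 20.83 L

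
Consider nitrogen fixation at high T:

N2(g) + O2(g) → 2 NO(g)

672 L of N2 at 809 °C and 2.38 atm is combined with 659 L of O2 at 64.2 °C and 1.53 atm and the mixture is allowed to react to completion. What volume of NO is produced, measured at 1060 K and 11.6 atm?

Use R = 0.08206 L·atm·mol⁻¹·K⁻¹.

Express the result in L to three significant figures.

n(N2) = PV/RT = (2.38 × 672) / (0.08206 × 1082.15) = 18.01 mol
n(O2) = PV/RT = (1.53 × 659) / (0.08206 × 337.35) = 36.42 mol
For 18.01 mol N2, stoichiometry requires (1/1) × 18.01 = 18.01 mol O2; 36.42 mol is available, so N2 is limiting.
n(NO) = (2/1) × 18.01 = 36.02 mol
V(NO) = nRT/P = 36.02 × 0.08206 × 1060 / 11.6 = 270.1 L

270 L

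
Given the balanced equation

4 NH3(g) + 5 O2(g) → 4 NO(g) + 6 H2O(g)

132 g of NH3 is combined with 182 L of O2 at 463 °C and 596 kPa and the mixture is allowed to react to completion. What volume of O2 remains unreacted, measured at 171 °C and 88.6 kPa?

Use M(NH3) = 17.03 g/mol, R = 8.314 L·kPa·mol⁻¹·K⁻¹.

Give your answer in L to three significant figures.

335 L

n(NH3) = 132 / 17.03 = 7.751 mol
n(O2) = PV/RT = (596 × 182) / (8.314 × 736.15) = 17.72 mol
For 7.751 mol NH3, stoichiometry requires (5/4) × 7.751 = 9.689 mol O2; 17.72 mol is available, so NH3 is limiting.
n(O2) consumed = (5/4) × 7.751 = 9.689 mol; remaining = 17.72 − 9.689 = 8.031 mol
V(O2) = nRT/P = 8.031 × 8.314 × 444.15 / 88.6 = 334.7 L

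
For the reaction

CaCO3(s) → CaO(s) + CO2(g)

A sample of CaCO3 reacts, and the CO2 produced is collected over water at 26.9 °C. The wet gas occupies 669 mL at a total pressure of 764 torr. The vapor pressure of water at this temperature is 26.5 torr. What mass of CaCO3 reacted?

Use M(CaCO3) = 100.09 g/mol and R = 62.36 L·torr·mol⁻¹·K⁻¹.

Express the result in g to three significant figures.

2.64 g

P(CO2) = 764 − 26.5 = 737.5 torr
n(CO2) = PV/RT = (737.5 × 0.6690) / (62.36 × 300.05) = 0.02637 mol
n(CaCO3) = (1/1) × 0.02637 = 0.02637 mol
m(CaCO3) = 0.02637 × 100.09 = 2.639 g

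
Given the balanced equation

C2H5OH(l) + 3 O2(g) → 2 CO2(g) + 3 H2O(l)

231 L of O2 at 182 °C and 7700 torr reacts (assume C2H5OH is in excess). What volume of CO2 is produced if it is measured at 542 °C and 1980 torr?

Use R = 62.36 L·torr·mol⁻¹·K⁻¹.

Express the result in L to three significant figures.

n(O2) = PV/RT = (7700 × 231) / (62.36 × 455.15) = 62.67 mol
n(CO2) = (2/3) × 62.67 = 41.78 mol
V = nRT/P = 41.78 × 62.36 × 815.15 / 1980 = 1073 L

1070 L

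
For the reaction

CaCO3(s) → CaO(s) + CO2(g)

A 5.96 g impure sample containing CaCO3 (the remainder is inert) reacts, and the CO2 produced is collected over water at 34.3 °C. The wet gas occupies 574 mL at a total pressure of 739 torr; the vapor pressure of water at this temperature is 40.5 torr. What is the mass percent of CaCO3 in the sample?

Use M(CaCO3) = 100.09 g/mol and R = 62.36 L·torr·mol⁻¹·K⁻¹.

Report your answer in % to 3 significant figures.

P(CO2) = 739 − 40.5 = 698.5 torr
n(CO2) = PV/RT = (698.5 × 0.5740) / (62.36 × 307.45) = 0.02091 mol
n(CaCO3) = (1/1) × 0.02091 = 0.02091 mol
m(CaCO3) = 0.02091 × 100.09 = 2.093 g
%CaCO3 = 2.093 / 5.96 × 100 = 35.12%

35.1 %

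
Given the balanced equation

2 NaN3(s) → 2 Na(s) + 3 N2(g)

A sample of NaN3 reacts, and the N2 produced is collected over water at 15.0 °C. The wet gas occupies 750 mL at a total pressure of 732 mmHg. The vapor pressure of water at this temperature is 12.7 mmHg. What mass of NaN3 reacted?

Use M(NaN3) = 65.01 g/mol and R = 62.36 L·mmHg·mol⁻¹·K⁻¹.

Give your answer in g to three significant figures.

1.30 g

P(N2) = 732 − 12.7 = 719.3 mmHg
n(N2) = PV/RT = (719.3 × 0.7500) / (62.36 × 288.15) = 0.03002 mol
n(NaN3) = (2/3) × 0.03002 = 0.02001 mol
m(NaN3) = 0.02001 × 65.01 = 1.301 g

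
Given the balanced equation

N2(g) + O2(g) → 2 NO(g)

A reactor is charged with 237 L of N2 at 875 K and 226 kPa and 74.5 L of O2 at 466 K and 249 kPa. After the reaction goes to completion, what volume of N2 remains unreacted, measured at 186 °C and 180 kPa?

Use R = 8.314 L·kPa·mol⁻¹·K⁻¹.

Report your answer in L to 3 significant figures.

n(N2) = PV/RT = (226 × 237) / (8.314 × 875) = 7.363 mol
n(O2) = PV/RT = (249 × 74.5) / (8.314 × 466) = 4.788 mol
For 7.363 mol N2, stoichiometry requires (1/1) × 7.363 = 7.363 mol O2; 4.788 mol is available, so O2 is limiting.
n(N2) consumed = (1/1) × 4.788 = 4.788 mol; remaining = 7.363 − 4.788 = 2.575 mol
V(N2) = nRT/P = 2.575 × 8.314 × 459.15 / 180 = 54.61 L

54.6 L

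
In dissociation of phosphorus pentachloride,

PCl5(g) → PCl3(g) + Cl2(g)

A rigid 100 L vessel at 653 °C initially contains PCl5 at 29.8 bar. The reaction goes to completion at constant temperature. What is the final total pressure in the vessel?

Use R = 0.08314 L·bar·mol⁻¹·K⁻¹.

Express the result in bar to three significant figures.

59.6 bar

Since T and V are fixed, P_final/P_initial = n_final/n_initial = 2/1.
P_final = (2/1) × 29.8 = 59.60 bar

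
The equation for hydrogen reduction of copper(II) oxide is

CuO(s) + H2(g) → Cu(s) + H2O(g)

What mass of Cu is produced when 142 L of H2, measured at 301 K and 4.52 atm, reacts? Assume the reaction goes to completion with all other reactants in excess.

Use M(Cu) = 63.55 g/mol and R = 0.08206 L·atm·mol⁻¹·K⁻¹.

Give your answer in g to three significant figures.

1650 g

n(H2) = PV/RT = (4.52 × 142) / (0.08206 × 301) = 25.99 mol
n(Cu) = (1/1) × 25.99 = 25.99 mol
m(Cu) = 25.99 × 63.55 = 1652 g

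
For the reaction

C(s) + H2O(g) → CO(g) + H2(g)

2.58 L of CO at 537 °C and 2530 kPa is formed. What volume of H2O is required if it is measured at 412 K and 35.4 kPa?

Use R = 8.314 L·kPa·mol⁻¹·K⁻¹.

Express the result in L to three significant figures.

n(CO) = PV/RT = (2530 × 2.58) / (8.314 × 810.15) = 0.9691 mol
n(H2O) = (1/1) × 0.9691 = 0.9691 mol
V = nRT/P = 0.9691 × 8.314 × 412 / 35.4 = 93.77 L

93.8 L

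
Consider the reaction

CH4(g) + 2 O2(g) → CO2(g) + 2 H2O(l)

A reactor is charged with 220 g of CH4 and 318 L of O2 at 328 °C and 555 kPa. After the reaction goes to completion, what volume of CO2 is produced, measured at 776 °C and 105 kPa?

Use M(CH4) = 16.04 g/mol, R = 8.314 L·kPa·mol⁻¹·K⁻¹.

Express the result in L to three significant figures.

1140 L

n(CH4) = 220 / 16.04 = 13.72 mol
n(O2) = PV/RT = (555 × 318) / (8.314 × 601.15) = 35.31 mol
For 13.72 mol CH4, stoichiometry requires (2/1) × 13.72 = 27.44 mol O2; 35.31 mol is available, so CH4 is limiting.
n(CO2) = (1/1) × 13.72 = 13.72 mol
V(CO2) = nRT/P = 13.72 × 8.314 × 1049.15 / 105 = 1140 L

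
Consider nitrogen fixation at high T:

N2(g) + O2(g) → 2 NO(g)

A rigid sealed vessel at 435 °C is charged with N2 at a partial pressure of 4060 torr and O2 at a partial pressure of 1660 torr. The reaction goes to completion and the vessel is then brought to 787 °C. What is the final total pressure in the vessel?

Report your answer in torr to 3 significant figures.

8560 torr

With V and T fixed, P_i ∝ n_i, so the mole ratios apply directly to partial pressures at 435 °C.
P(O2) required for 4060 torr of N2 = (1/1) × 4060 = 4060 torr; available 1660 torr, so O2 is limiting.
P(N2) remaining = 4060 − (1/1) × 1660 = 2400 torr
P(gaseous products) = (2)/1 × 1660 = 3320 torr
P_total at 435 °C = 2400 + 3320 = 5720 torr
Scaling to 787 °C: P = 5720 × 1060.15/708.15 = 8563 torr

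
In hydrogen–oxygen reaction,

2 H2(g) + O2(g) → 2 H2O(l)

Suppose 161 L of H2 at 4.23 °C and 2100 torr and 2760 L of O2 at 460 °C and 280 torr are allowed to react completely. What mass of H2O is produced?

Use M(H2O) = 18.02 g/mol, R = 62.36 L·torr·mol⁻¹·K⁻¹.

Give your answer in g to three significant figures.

n(H2) = PV/RT = (2100 × 161) / (62.36 × 277.38) = 19.55 mol
n(O2) = PV/RT = (280 × 2760) / (62.36 × 733.15) = 16.90 mol
For 19.55 mol H2, stoichiometry requires (1/2) × 19.55 = 9.775 mol O2; 16.90 mol is available, so H2 is limiting.
n(H2O) = (2/2) × 19.55 = 19.55 mol
m(H2O) = 19.55 × 18.02 = 352.3 g

352 g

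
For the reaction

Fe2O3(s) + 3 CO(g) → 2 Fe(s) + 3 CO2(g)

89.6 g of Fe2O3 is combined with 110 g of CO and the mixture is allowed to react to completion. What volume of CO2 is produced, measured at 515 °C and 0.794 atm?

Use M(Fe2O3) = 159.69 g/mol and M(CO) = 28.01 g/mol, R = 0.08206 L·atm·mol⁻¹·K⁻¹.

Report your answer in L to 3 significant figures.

137 L

n(Fe2O3) = 89.6 / 159.69 = 0.5611 mol
n(CO) = 110 / 28.01 = 3.927 mol
For 0.5611 mol Fe2O3, stoichiometry requires (3/1) × 0.5611 = 1.683 mol CO; 3.927 mol is available, so Fe2O3 is limiting.
n(CO2) = (3/1) × 0.5611 = 1.683 mol
V(CO2) = nRT/P = 1.683 × 0.08206 × 788.15 / 0.794 = 137.1 L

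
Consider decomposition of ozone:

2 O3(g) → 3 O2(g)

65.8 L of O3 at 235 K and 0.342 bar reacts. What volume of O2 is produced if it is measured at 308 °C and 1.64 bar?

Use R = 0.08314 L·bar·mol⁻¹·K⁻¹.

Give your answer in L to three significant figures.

50.9 L

n(O3) = PV/RT = (0.342 × 65.8) / (0.08314 × 235) = 1.152 mol
n(O2) = (3/2) × 1.152 = 1.728 mol
V = nRT/P = 1.728 × 0.08314 × 581.15 / 1.64 = 50.91 L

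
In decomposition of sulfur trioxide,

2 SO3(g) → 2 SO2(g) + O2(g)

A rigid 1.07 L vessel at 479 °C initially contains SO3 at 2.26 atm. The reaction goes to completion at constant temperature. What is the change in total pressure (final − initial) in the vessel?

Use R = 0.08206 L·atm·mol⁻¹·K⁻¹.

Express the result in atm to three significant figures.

1.13 atm

Since T and V are fixed, P_final/P_initial = n_final/n_initial = 3/2.
P_final = (3/2) × 2.26 = 3.390 atm; ΔP = 3.390 − 2.26 = 1.130 atm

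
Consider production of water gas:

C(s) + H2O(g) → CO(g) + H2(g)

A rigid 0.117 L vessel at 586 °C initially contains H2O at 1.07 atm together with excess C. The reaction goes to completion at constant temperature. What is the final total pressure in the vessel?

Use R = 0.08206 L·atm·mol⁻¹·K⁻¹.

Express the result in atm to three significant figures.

2.14 atm

At constant T and V, P ∝ n(gas): 1 mol gas → 2 mol gas.
P_final = (2/1) × 1.07 = 2.140 atm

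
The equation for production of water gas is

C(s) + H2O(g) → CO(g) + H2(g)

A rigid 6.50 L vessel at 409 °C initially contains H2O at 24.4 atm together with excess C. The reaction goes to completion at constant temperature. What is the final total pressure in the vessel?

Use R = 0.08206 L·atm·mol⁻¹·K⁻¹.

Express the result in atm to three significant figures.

Rigid vessel, constant T ⇒ P scales with total gas moles (1 → 2).
P_final = (2/1) × 24.4 = 48.80 atm

48.8 atm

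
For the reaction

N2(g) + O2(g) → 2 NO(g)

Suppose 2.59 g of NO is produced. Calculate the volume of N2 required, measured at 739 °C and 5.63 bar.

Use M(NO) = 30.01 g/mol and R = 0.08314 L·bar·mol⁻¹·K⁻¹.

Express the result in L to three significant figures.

0.645 L

n(NO) = 2.590 / 30.01 = 0.08630 mol
n(N2) = (1/2) × 0.08630 = 0.04315 mol
V = nRT/P = 0.04315 × 0.08314 × 1012.15 / 5.63 = 0.6450 L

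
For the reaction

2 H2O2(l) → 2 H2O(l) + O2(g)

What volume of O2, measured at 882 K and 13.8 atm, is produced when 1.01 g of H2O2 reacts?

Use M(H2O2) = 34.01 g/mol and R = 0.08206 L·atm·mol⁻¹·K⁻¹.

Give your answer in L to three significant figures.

n(H2O2) = 1.010 / 34.01 = 0.02970 mol
n(O2) = (1/2) × 0.02970 = 0.01485 mol
V = nRT/P = 0.01485 × 0.08206 × 882 / 13.8 = 0.07788 L

0.0779 L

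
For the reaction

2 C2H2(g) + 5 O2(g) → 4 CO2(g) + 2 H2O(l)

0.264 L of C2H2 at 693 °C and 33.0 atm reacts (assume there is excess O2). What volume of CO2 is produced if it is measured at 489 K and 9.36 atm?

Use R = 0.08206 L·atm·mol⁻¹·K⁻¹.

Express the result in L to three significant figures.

0.942 L

n(C2H2) = PV/RT = (33.0 × 0.264) / (0.08206 × 966.15) = 0.1099 mol
n(CO2) = (4/2) × 0.1099 = 0.2198 mol
V = nRT/P = 0.2198 × 0.08206 × 489 / 9.36 = 0.9423 L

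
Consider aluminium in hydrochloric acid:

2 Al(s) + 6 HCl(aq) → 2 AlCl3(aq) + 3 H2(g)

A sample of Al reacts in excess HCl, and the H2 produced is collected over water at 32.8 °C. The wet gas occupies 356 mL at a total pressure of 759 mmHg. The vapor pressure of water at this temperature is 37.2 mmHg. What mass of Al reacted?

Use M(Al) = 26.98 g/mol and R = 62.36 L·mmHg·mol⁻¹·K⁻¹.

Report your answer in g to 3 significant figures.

0.242 g

P(H2) = 759 − 37.2 = 721.8 mmHg
n(H2) = PV/RT = (721.8 × 0.3560) / (62.36 × 305.95) = 0.01347 mol
n(Al) = (2/3) × 0.01347 = 0.008980 mol
m(Al) = 0.008980 × 26.98 = 0.2423 g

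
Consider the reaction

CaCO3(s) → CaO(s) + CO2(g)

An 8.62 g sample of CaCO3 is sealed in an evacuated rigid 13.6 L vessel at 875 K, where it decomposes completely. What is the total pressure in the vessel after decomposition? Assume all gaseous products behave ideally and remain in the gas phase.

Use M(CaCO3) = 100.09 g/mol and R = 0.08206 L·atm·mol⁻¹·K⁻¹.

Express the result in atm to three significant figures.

n(CaCO3) = 8.62 / 100.09 = 0.08612 mol
n(gas produced) = (1/1) × 0.08612 = 0.08612 mol
P = nRT/V = 0.08612 × 0.08206 × 875 / 13.6 = 0.4547 atm

0.455 atm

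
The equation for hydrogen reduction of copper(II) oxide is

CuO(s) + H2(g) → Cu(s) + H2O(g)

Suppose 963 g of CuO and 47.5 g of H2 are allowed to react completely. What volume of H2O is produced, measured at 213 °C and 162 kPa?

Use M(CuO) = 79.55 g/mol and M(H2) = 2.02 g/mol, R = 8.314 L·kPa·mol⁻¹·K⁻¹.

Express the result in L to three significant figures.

n(CuO) = 963 / 79.55 = 12.11 mol
n(H2) = 47.5 / 2.02 = 23.51 mol
For 12.11 mol CuO, stoichiometry requires (1/1) × 12.11 = 12.11 mol H2; 23.51 mol is available, so CuO is limiting.
n(H2O) = (1/1) × 12.11 = 12.11 mol
V(H2O) = nRT/P = 12.11 × 8.314 × 486.15 / 162 = 302.1 L

302 L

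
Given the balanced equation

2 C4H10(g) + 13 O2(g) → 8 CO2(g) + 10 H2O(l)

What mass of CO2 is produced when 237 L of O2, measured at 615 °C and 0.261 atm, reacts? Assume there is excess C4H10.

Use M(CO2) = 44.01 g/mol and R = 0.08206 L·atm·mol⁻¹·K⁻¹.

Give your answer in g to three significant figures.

n(O2) = PV/RT = (0.261 × 237) / (0.08206 × 888.15) = 0.8487 mol
n(CO2) = (8/13) × 0.8487 = 0.5223 mol
m(CO2) = 0.5223 × 44.01 = 22.99 g

23.0 g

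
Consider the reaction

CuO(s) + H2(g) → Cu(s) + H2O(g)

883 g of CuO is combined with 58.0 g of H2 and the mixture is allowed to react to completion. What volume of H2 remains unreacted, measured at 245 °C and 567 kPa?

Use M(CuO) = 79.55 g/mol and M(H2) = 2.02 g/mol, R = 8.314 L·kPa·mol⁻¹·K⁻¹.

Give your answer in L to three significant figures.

134 L

n(CuO) = 883 / 79.55 = 11.10 mol
n(H2) = 58.0 / 2.02 = 28.71 mol
For 11.10 mol CuO, stoichiometry requires (1/1) × 11.10 = 11.10 mol H2; 28.71 mol is available, so CuO is limiting.
n(H2) consumed = (1/1) × 11.10 = 11.10 mol; remaining = 28.71 − 11.10 = 17.61 mol
V(H2) = nRT/P = 17.61 × 8.314 × 518.15 / 567 = 133.8 L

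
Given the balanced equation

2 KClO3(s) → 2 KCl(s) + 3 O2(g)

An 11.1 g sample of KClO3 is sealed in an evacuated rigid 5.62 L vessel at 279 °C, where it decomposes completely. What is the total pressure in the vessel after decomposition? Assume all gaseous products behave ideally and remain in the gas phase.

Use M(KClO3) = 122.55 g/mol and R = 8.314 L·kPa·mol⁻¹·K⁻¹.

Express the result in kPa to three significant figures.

111 kPa

n(KClO3) = 11.1 / 122.55 = 0.09058 mol
n(gas produced) = (3/2) × 0.09058 = 0.1359 mol
P = nRT/V = 0.1359 × 8.314 × 552.15 / 5.62 = 111.0 kPa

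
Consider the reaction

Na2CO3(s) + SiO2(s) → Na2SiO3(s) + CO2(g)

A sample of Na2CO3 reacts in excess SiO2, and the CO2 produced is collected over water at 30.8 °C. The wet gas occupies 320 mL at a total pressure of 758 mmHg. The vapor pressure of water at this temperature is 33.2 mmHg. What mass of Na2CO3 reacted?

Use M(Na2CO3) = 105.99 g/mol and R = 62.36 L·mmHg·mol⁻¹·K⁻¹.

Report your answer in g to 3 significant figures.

P(CO2) = 758 − 33.2 = 724.8 mmHg
n(CO2) = PV/RT = (724.8 × 0.3200) / (62.36 × 303.95) = 0.01224 mol
n(Na2CO3) = (1/1) × 0.01224 = 0.01224 mol
m(Na2CO3) = 0.01224 × 105.99 = 1.297 g

1.30 g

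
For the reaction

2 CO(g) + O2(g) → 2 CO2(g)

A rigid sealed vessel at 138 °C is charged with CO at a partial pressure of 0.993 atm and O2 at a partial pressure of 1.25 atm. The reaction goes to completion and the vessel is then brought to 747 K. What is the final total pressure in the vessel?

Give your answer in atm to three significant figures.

At constant V, partial pressures at 138 °C are proportional to moles, so apply stoichiometry directly to pressures.
P(O2) required for 0.993 atm of CO = (1/2) × 0.993 = 0.4965 atm; available 1.25 atm, so CO is limiting.
P(O2) remaining = 1.25 − (1/2) × 0.993 = 0.7535 atm
P(gaseous products) = (2)/2 × 0.993 = 0.9930 atm
P_total at 138 °C = 0.7535 + 0.9930 = 1.746 atm
Scaling to 747 K: P = 1.746 × 747/411.15 = 3.172 atm

3.17 atm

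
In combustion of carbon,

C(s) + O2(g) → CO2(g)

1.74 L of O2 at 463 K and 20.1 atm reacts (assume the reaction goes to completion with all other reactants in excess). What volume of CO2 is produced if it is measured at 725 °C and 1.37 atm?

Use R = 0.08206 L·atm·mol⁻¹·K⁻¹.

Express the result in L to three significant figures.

55.0 L

n(O2) = PV/RT = (20.1 × 1.74) / (0.08206 × 463) = 0.9205 mol
n(CO2) = (1/1) × 0.9205 = 0.9205 mol
V = nRT/P = 0.9205 × 0.08206 × 998.15 / 1.37 = 55.03 L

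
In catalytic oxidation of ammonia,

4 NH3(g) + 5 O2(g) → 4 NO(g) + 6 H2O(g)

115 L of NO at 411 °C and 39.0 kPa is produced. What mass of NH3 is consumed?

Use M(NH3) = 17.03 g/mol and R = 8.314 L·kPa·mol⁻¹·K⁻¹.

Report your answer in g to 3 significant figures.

13.4 g

n(NO) = PV/RT = (39.0 × 115) / (8.314 × 684.15) = 0.7885 mol
n(NH3) = (4/4) × 0.7885 = 0.7885 mol
m(NH3) = 0.7885 × 17.03 = 13.43 g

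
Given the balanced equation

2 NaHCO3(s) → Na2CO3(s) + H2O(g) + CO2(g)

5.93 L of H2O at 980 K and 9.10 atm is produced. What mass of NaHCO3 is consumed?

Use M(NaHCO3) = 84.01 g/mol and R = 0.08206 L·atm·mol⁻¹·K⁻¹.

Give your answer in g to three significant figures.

113 g

n(H2O) = PV/RT = (9.10 × 5.93) / (0.08206 × 980) = 0.6710 mol
n(NaHCO3) = (2/1) × 0.6710 = 1.342 mol
m(NaHCO3) = 1.342 × 84.01 = 112.7 g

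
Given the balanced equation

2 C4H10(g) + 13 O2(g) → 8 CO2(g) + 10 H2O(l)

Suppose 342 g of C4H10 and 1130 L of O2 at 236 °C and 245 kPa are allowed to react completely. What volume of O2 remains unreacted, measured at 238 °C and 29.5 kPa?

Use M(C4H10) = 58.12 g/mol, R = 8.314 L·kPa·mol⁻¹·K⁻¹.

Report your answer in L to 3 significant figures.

n(C4H10) = 342 / 58.12 = 5.884 mol
n(O2) = PV/RT = (245 × 1130) / (8.314 × 509.15) = 65.40 mol
For 5.884 mol C4H10, stoichiometry requires (13/2) × 5.884 = 38.25 mol O2; 65.40 mol is available, so C4H10 is limiting.
n(O2) consumed = (13/2) × 5.884 = 38.25 mol; remaining = 65.40 − 38.25 = 27.15 mol
V(O2) = nRT/P = 27.15 × 8.314 × 511.15 / 29.5 = 3911 L

3910 L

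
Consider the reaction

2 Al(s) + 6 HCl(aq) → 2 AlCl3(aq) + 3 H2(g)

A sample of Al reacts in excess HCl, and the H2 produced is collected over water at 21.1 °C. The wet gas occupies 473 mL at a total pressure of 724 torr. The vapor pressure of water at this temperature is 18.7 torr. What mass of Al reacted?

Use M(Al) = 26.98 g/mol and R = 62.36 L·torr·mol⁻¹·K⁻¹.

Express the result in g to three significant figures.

P(H2) = 724 − 18.7 = 705.3 torr
n(H2) = PV/RT = (705.3 × 0.4730) / (62.36 × 294.25) = 0.01818 mol
n(Al) = (2/3) × 0.01818 = 0.01212 mol
m(Al) = 0.01212 × 26.98 = 0.3270 g

0.327 g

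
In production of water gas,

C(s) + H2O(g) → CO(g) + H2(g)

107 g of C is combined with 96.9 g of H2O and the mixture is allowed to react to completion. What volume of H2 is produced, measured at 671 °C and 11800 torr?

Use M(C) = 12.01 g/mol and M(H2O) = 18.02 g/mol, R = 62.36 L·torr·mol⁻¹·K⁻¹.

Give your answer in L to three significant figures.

26.8 L

n(C) = 107 / 12.01 = 8.909 mol
n(H2O) = 96.9 / 18.02 = 5.377 mol
For 8.909 mol C, stoichiometry requires (1/1) × 8.909 = 8.909 mol H2O; 5.377 mol is available, so H2O is limiting.
n(H2) = (1/1) × 5.377 = 5.377 mol
V(H2) = nRT/P = 5.377 × 62.36 × 944.15 / 11800 = 26.83 L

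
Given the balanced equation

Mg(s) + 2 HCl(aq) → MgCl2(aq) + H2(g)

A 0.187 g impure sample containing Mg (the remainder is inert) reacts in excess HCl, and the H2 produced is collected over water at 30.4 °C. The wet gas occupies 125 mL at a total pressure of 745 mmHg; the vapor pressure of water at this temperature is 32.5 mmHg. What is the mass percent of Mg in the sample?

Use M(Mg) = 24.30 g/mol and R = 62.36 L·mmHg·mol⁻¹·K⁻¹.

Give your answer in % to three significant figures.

P(H2) = 745 − 32.5 = 712.5 mmHg
n(H2) = PV/RT = (712.5 × 0.1250) / (62.36 × 303.55) = 0.004705 mol
n(Mg) = (1/1) × 0.004705 = 0.004705 mol
m(Mg) = 0.004705 × 24.30 = 0.1143 g
%Mg = 0.1143 / 0.187 × 100 = 61.12%

61.1 %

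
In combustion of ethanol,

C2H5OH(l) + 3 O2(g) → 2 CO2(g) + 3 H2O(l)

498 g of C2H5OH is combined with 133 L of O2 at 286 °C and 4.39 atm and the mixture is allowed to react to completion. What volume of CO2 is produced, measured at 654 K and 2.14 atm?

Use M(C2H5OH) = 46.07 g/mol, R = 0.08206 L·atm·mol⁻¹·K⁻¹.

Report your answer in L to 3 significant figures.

n(C2H5OH) = 498 / 46.07 = 10.81 mol
n(O2) = PV/RT = (4.39 × 133) / (0.08206 × 559.15) = 12.72 mol
For 10.81 mol C2H5OH, stoichiometry requires (3/1) × 10.81 = 32.43 mol O2; 12.72 mol is available, so O2 is limiting.
n(CO2) = (2/3) × 12.72 = 8.480 mol
V(CO2) = nRT/P = 8.480 × 0.08206 × 654 / 2.14 = 212.7 L

213 L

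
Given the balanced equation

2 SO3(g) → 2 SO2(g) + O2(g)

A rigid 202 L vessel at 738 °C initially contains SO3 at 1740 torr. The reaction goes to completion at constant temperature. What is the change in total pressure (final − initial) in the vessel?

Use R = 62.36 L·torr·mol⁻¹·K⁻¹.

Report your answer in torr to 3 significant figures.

Rigid vessel, constant T ⇒ P scales with total gas moles (2 → 3).
P_final = (3/2) × 1740 = 2610 torr; ΔP = 2610 − 1740 = 870.0 torr

870 torr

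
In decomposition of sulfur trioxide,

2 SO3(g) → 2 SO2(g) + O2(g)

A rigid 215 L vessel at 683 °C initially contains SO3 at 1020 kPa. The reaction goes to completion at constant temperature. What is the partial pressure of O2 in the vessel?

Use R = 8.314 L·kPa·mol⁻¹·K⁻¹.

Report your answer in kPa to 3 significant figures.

510 kPa

n(SO3)₀ = PV/RT = (1020 × 215) / (8.314 × 956.15) = 27.59 mol
n(O2) = (1/2) × 27.59 = 13.79 mol
P(O2) = nRT/V = 13.79 × 8.314 × 956.15 / 215 = 509.9 kPa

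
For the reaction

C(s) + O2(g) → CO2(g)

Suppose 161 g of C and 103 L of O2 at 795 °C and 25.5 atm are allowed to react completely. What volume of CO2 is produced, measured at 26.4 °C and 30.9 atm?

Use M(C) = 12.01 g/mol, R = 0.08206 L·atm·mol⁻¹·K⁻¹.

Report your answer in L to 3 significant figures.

10.7 L

n(C) = 161 / 12.01 = 13.41 mol
n(O2) = PV/RT = (25.5 × 103) / (0.08206 × 1068.15) = 29.96 mol
For 13.41 mol C, stoichiometry requires (1/1) × 13.41 = 13.41 mol O2; 29.96 mol is available, so C is limiting.
n(CO2) = (1/1) × 13.41 = 13.41 mol
V(CO2) = nRT/P = 13.41 × 0.08206 × 299.55 / 30.9 = 10.67 L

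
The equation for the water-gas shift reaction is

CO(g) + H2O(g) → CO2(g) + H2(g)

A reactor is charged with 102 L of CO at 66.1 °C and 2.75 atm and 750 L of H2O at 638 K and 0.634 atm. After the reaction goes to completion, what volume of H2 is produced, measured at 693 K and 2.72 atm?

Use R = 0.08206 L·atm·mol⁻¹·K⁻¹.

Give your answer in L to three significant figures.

n(CO) = PV/RT = (2.75 × 102) / (0.08206 × 339.25) = 10.08 mol
n(H2O) = PV/RT = (0.634 × 750) / (0.08206 × 638) = 9.082 mol
For 10.08 mol CO, stoichiometry requires (1/1) × 10.08 = 10.08 mol H2O; 9.082 mol is available, so H2O is limiting.
n(H2) = (1/1) × 9.082 = 9.082 mol
V(H2) = nRT/P = 9.082 × 0.08206 × 693 / 2.72 = 189.9 L

190 L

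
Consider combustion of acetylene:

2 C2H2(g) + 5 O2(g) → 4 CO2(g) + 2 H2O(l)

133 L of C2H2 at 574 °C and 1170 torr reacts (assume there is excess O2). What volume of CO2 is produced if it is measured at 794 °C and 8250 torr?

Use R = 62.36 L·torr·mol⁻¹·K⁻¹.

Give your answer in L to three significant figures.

47.5 L

n(C2H2) = PV/RT = (1170 × 133) / (62.36 × 847.15) = 2.946 mol
n(CO2) = (4/2) × 2.946 = 5.892 mol
V = nRT/P = 5.892 × 62.36 × 1067.15 / 8250 = 47.53 L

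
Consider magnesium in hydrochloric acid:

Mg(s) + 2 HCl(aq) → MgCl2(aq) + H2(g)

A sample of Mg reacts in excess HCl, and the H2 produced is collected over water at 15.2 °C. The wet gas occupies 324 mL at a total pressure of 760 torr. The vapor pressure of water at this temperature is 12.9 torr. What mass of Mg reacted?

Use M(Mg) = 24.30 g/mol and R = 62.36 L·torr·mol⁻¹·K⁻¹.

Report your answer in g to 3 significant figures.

P(H2) = 760 − 12.9 = 747.1 torr
n(H2) = PV/RT = (747.1 × 0.3240) / (62.36 × 288.35) = 0.01346 mol
n(Mg) = (1/1) × 0.01346 = 0.01346 mol
m(Mg) = 0.01346 × 24.30 = 0.3271 g

0.327 g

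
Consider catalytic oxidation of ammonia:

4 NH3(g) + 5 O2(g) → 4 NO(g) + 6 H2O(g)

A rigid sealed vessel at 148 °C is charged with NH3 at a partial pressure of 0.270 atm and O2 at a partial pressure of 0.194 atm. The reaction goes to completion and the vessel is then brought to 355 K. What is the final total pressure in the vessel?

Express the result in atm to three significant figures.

0.424 atm

With V and T fixed, P_i ∝ n_i, so the mole ratios apply directly to partial pressures at 148 °C.
P(O2) required for 0.270 atm of NH3 = (5/4) × 0.270 = 0.3375 atm; available 0.194 atm, so O2 is limiting.
P(NH3) remaining = 0.270 − (4/5) × 0.194 = 0.1148 atm
P(gaseous products) = (4+6)/5 × 0.194 = 0.3880 atm
P_total at 148 °C = 0.1148 + 0.3880 = 0.5028 atm
Scaling to 355 K: P = 0.5028 × 355/421.15 = 0.4238 atm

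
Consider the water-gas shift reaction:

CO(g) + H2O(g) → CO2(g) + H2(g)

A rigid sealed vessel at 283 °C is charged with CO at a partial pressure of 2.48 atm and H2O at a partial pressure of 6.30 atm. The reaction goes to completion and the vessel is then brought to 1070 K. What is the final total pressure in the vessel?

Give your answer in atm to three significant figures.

With V and T fixed, P_i ∝ n_i, so the mole ratios apply directly to partial pressures at 283 °C.
P(H2O) required for 2.48 atm of CO = (1/1) × 2.48 = 2.480 atm; available 6.30 atm, so CO is limiting.
P(H2O) remaining = 6.30 − (1/1) × 2.48 = 3.820 atm
P(gaseous products) = (1+1)/1 × 2.48 = 4.960 atm
P_total at 283 °C = 3.820 + 4.960 = 8.780 atm
Scaling to 1070 K: P = 8.780 × 1070/556.15 = 16.89 atm

16.9 atm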